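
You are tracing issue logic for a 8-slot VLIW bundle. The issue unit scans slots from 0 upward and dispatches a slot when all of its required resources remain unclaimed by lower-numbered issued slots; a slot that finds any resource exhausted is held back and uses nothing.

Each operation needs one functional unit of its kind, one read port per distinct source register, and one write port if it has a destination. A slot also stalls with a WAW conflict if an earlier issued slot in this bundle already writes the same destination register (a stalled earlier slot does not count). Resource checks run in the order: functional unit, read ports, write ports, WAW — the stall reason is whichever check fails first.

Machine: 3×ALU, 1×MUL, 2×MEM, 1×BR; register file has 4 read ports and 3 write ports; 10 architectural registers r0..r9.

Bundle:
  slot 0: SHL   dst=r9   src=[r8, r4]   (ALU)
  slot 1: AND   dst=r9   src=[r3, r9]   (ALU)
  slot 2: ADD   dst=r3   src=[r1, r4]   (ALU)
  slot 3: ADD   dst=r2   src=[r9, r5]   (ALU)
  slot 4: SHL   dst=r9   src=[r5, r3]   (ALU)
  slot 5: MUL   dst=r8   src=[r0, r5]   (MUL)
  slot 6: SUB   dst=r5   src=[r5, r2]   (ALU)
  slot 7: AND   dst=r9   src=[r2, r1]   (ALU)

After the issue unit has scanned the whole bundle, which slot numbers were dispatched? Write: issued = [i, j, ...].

issued = [0, 2]

slot 0 (ALU): ISSUE — free A2,Mu1,Ld2,B1 rp2 wp2
slot 1 (ALU): stall WAW — free A2,Mu1,Ld2,B1 rp2 wp2
slot 2 (ALU): ISSUE — free A1,Mu1,Ld2,B1 rp0 wp1
slot 3 (ALU): stall RD_PORT — free A1,Mu1,Ld2,B1 rp0 wp1
slot 4 (ALU): stall RD_PORT — free A1,Mu1,Ld2,B1 rp0 wp1
slot 5 (MUL): stall RD_PORT — free A1,Mu1,Ld2,B1 rp0 wp1
slot 6 (ALU): stall RD_PORT — free A1,Mu1,Ld2,B1 rp0 wp1
slot 7 (ALU): stall RD_PORT — free A1,Mu1,Ld2,B1 rp0 wp1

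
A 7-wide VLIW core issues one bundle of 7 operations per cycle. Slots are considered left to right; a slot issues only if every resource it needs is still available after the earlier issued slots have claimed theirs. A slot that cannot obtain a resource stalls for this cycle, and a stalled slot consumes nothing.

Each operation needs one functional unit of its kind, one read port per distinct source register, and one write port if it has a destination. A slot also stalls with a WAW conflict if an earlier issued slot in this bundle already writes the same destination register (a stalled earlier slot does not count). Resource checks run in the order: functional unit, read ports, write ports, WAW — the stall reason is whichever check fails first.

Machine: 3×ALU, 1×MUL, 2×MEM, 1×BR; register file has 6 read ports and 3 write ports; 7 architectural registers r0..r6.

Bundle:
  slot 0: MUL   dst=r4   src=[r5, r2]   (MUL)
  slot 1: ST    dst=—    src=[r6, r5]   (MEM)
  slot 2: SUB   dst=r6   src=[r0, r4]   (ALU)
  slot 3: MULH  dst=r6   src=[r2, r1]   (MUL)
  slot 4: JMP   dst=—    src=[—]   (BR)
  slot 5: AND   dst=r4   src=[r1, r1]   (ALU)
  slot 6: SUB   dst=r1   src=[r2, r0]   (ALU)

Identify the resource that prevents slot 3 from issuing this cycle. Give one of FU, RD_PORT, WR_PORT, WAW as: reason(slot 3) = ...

reason(slot 3) = FU

  0. MUL→r4 ⇒ go  {3A/0Mu/2Ld/1B | 4r 2w}
  1. MEM ⇒ go  {3A/0Mu/1Ld/1B | 2r 2w}
  2. ALU→r6 ⇒ go  {2A/0Mu/1Ld/1B | 0r 1w}
  3. MUL→r6 ⇒ no(FU)  {2A/0Mu/1Ld/1B | 0r 1w}
  4. BR ⇒ go  {2A/0Mu/1Ld/0B | 0r 1w}
  5. ALU→r4 ⇒ no(RD_PORT)  {2A/0Mu/1Ld/0B | 0r 1w}
  6. ALU→r1 ⇒ no(RD_PORT)  {2A/0Mu/1Ld/0B | 0r 1w}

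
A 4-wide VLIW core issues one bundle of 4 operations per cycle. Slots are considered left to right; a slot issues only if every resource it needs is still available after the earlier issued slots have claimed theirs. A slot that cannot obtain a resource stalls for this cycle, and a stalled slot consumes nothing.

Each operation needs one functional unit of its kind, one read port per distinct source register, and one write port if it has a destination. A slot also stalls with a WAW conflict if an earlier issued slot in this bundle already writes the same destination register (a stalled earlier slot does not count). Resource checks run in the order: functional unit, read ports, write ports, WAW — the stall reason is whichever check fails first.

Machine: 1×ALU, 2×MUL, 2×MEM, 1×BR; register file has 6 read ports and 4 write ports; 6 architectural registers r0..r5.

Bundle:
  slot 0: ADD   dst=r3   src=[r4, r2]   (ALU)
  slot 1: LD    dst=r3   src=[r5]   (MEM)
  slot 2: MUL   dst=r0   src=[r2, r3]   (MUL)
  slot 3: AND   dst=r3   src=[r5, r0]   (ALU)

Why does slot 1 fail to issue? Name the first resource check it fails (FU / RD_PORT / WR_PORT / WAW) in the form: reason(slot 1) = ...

slot 0 (ALU): ISSUE — free A0,Mu2,Ld2,B1 rp4 wp3
slot 1 (MEM): stall WAW — free A0,Mu2,Ld2,B1 rp4 wp3
slot 2 (MUL): ISSUE — free A0,Mu1,Ld2,B1 rp2 wp2
slot 3 (ALU): stall FU — free A0,Mu1,Ld2,B1 rp2 wp2

reason(slot 1) = WAW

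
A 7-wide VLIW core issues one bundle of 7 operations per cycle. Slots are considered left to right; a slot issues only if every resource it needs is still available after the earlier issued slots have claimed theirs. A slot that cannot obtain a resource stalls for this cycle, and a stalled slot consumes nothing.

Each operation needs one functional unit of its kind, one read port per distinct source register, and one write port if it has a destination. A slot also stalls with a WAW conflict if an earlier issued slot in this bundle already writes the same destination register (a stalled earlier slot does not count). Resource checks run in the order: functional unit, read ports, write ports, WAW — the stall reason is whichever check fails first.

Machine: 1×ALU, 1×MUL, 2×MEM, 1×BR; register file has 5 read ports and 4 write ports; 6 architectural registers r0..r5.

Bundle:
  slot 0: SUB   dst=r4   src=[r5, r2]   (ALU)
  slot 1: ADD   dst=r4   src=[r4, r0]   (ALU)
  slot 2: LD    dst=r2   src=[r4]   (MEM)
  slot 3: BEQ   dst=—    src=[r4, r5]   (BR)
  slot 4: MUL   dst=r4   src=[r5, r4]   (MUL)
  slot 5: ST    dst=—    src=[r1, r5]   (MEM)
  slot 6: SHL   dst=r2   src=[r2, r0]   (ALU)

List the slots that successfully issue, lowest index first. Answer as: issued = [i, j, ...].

(0) want 1×ALU +2rd +1wr — yes → AL0|MU1|ME2|BR1|rd3|wr3
(1) want 1×ALU +2rd +1wr — FU → AL0|MU1|ME2|BR1|rd3|wr3
(2) want 1×MEM +1rd +1wr — yes → AL0|MU1|ME1|BR1|rd2|wr2
(3) want 1×BR +2rd +0wr — yes → AL0|MU1|ME1|BR0|rd0|wr2
(4) want 1×MUL +2rd +1wr — RD_PORT → AL0|MU1|ME1|BR0|rd0|wr2
(5) want 1×MEM +2rd +0wr — RD_PORT → AL0|MU1|ME1|BR0|rd0|wr2
(6) want 1×ALU +2rd +1wr — FU → AL0|MU1|ME1|BR0|rd0|wr2

issued = [0, 2, 3]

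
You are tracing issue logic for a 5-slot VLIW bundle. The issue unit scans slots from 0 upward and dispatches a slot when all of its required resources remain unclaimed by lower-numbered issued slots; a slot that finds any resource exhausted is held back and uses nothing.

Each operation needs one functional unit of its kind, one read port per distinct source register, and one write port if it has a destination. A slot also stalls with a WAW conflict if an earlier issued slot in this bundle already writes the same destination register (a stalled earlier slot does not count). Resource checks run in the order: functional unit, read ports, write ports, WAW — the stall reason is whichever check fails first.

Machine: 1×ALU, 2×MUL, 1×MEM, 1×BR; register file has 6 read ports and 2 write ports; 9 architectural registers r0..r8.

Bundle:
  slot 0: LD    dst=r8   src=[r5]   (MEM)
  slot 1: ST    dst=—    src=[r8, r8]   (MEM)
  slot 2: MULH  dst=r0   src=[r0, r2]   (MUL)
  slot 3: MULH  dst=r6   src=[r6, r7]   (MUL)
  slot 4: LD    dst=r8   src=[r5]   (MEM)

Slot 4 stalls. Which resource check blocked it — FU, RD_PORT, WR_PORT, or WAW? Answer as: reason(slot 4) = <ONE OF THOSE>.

reason(slot 4) = FU

#0 MEM src=r5 dispatched  <A:1 Mu:2 Ld:0 B:1 rd:5 wr:1>
#1 MEM src=r8,r8 held:FU  <A:1 Mu:2 Ld:0 B:1 rd:5 wr:1>
#2 MUL src=r0,r2 dispatched  <A:1 Mu:1 Ld:0 B:1 rd:3 wr:0>
#3 MUL src=r6,r7 held:WR_PORT  <A:1 Mu:1 Ld:0 B:1 rd:3 wr:0>
#4 MEM src=r5 held:FU  <A:1 Mu:1 Ld:0 B:1 rd:3 wr:0>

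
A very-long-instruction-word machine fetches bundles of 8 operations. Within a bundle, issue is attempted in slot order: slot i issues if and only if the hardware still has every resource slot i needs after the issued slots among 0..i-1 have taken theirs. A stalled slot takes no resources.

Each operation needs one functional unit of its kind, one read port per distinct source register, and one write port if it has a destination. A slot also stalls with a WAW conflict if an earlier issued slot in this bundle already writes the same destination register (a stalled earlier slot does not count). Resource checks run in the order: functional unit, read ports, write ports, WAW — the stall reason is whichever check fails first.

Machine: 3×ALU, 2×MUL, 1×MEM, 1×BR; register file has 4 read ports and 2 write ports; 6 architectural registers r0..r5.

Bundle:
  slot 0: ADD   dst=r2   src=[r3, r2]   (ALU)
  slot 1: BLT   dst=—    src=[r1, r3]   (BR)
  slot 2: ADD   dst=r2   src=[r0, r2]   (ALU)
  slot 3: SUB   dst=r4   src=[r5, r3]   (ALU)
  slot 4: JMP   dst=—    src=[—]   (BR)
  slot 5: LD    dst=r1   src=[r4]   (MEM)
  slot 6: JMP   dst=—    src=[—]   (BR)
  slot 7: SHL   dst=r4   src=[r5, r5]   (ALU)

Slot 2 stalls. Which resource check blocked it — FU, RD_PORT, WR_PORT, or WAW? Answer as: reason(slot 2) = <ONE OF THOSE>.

slot 0 (ALU): ISSUE — free A2,Mu2,Ld1,B1 rp2 wp1
slot 1 (BR): ISSUE — free A2,Mu2,Ld1,B0 rp0 wp1
slot 2 (ALU): stall RD_PORT — free A2,Mu2,Ld1,B0 rp0 wp1
slot 3 (ALU): stall RD_PORT — free A2,Mu2,Ld1,B0 rp0 wp1
slot 4 (BR): stall FU — free A2,Mu2,Ld1,B0 rp0 wp1
slot 5 (MEM): stall RD_PORT — free A2,Mu2,Ld1,B0 rp0 wp1
slot 6 (BR): stall FU — free A2,Mu2,Ld1,B0 rp0 wp1
slot 7 (ALU): stall RD_PORT — free A2,Mu2,Ld1,B0 rp0 wp1

reason(slot 2) = RD_PORT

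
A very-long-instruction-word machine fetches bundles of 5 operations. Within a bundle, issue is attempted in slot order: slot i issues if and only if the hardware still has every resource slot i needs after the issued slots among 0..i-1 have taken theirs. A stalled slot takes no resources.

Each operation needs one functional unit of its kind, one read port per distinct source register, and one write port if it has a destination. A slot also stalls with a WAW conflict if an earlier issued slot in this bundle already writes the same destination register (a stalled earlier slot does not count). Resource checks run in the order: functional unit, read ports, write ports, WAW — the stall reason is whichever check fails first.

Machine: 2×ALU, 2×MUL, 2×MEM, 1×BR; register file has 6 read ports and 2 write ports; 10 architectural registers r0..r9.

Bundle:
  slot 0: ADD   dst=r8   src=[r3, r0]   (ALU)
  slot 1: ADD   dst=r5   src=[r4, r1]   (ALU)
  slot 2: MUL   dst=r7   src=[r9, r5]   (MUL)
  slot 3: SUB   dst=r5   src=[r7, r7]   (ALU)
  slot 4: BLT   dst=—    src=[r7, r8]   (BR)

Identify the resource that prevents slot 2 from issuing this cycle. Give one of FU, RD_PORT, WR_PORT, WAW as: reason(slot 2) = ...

reason(slot 2) = WR_PORT

slot 0 (ALU): ISSUE — free A1,Mu2,Ld2,B1 rp4 wp1
slot 1 (ALU): ISSUE — free A0,Mu2,Ld2,B1 rp2 wp0
slot 2 (MUL): stall WR_PORT — free A0,Mu2,Ld2,B1 rp2 wp0
slot 3 (ALU): stall FU — free A0,Mu2,Ld2,B1 rp2 wp0
slot 4 (BR): ISSUE — free A0,Mu2,Ld2,B0 rp0 wp0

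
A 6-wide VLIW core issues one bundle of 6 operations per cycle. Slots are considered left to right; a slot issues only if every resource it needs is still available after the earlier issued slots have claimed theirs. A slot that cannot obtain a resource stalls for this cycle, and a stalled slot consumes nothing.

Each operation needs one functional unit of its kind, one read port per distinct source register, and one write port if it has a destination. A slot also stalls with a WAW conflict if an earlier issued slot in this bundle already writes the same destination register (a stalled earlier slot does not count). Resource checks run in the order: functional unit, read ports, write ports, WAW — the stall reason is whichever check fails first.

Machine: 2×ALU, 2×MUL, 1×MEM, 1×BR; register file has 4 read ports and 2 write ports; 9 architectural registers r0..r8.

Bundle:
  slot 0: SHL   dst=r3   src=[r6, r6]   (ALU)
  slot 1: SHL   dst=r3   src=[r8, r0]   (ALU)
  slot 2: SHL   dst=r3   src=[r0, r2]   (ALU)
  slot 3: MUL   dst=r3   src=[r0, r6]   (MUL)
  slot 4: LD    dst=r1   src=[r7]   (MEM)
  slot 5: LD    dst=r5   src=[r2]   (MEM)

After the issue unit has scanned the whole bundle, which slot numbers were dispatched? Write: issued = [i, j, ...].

issued = [0, 4]

(0) want 1×ALU +1rd +1wr — yes → AL1|MU2|ME1|BR1|rd3|wr1
(1) want 1×ALU +2rd +1wr — WAW → AL1|MU2|ME1|BR1|rd3|wr1
(2) want 1×ALU +2rd +1wr — WAW → AL1|MU2|ME1|BR1|rd3|wr1
(3) want 1×MUL +2rd +1wr — WAW → AL1|MU2|ME1|BR1|rd3|wr1
(4) want 1×MEM +1rd +1wr — yes → AL1|MU2|ME0|BR1|rd2|wr0
(5) want 1×MEM +1rd +1wr — FU → AL1|MU2|ME0|BR1|rd2|wr0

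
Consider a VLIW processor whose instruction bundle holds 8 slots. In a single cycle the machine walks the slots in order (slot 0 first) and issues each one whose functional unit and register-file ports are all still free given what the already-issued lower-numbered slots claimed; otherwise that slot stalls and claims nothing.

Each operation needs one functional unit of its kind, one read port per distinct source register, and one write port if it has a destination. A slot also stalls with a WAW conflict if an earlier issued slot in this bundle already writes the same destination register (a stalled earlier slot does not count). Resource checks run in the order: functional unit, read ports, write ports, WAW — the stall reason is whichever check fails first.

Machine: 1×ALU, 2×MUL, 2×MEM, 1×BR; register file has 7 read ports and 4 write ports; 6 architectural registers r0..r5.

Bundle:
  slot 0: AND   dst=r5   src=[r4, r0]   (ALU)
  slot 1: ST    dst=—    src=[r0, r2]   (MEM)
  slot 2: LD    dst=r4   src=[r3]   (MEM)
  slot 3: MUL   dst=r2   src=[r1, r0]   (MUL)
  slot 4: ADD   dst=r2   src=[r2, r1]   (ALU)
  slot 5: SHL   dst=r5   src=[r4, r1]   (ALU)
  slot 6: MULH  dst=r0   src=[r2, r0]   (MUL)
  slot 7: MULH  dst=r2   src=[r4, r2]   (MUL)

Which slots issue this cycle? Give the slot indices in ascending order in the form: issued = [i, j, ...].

  0. ALU→r5 ⇒ go  {0A/2Mu/2Ld/1B | 5r 3w}
  1. MEM ⇒ go  {0A/2Mu/1Ld/1B | 3r 3w}
  2. MEM→r4 ⇒ go  {0A/2Mu/0Ld/1B | 2r 2w}
  3. MUL→r2 ⇒ go  {0A/1Mu/0Ld/1B | 0r 1w}
  4. ALU→r2 ⇒ no(FU)  {0A/1Mu/0Ld/1B | 0r 1w}
  5. ALU→r5 ⇒ no(FU)  {0A/1Mu/0Ld/1B | 0r 1w}
  6. MUL→r0 ⇒ no(RD_PORT)  {0A/1Mu/0Ld/1B | 0r 1w}
  7. MUL→r2 ⇒ no(RD_PORT)  {0A/1Mu/0Ld/1B | 0r 1w}

issued = [0, 1, 2, 3]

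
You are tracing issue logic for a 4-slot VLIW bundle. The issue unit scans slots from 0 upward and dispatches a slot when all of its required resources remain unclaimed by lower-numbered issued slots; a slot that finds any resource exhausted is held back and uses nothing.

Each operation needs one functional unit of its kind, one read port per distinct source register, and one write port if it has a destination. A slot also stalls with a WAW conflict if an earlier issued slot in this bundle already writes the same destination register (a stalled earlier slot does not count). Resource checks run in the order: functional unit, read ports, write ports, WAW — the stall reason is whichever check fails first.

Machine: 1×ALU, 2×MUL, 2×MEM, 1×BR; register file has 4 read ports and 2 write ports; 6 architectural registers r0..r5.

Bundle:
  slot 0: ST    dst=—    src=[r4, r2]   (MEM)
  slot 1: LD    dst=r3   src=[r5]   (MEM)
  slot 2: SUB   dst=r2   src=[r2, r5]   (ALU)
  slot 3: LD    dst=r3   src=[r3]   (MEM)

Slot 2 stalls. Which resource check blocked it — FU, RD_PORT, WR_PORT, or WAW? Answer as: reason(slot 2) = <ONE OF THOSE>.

#0 MEM src=r4,r2 dispatched  <A:1 Mu:2 Ld:1 B:1 rd:2 wr:2>
#1 MEM src=r5 dispatched  <A:1 Mu:2 Ld:0 B:1 rd:1 wr:1>
#2 ALU src=r2,r5 held:RD_PORT  <A:1 Mu:2 Ld:0 B:1 rd:1 wr:1>
#3 MEM src=r3 held:FU  <A:1 Mu:2 Ld:0 B:1 rd:1 wr:1>

reason(slot 2) = RD_PORT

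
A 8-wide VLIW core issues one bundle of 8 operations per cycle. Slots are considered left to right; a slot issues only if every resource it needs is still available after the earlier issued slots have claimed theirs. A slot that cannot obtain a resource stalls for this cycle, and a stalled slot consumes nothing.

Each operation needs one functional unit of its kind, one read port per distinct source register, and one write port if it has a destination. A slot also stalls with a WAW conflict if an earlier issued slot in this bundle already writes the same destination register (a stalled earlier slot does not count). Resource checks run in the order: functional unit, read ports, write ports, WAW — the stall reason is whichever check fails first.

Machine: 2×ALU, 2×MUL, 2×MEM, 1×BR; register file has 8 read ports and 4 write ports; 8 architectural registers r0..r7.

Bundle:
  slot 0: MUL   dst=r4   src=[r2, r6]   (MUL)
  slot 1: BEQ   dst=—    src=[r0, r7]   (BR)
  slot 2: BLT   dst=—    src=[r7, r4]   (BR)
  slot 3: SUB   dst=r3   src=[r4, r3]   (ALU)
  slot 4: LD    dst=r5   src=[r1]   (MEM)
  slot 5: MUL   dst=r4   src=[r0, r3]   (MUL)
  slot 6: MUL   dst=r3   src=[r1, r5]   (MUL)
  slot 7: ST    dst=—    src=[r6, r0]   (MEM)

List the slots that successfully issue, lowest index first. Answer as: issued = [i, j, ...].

slot 0 (MUL): ISSUE — free A2,Mu1,Ld2,B1 rp6 wp3
slot 1 (BR): ISSUE — free A2,Mu1,Ld2,B0 rp4 wp3
slot 2 (BR): stall FU — free A2,Mu1,Ld2,B0 rp4 wp3
slot 3 (ALU): ISSUE — free A1,Mu1,Ld2,B0 rp2 wp2
slot 4 (MEM): ISSUE — free A1,Mu1,Ld1,B0 rp1 wp1
slot 5 (MUL): stall RD_PORT — free A1,Mu1,Ld1,B0 rp1 wp1
slot 6 (MUL): stall RD_PORT — free A1,Mu1,Ld1,B0 rp1 wp1
slot 7 (MEM): stall RD_PORT — free A1,Mu1,Ld1,B0 rp1 wp1

issued = [0, 1, 3, 4]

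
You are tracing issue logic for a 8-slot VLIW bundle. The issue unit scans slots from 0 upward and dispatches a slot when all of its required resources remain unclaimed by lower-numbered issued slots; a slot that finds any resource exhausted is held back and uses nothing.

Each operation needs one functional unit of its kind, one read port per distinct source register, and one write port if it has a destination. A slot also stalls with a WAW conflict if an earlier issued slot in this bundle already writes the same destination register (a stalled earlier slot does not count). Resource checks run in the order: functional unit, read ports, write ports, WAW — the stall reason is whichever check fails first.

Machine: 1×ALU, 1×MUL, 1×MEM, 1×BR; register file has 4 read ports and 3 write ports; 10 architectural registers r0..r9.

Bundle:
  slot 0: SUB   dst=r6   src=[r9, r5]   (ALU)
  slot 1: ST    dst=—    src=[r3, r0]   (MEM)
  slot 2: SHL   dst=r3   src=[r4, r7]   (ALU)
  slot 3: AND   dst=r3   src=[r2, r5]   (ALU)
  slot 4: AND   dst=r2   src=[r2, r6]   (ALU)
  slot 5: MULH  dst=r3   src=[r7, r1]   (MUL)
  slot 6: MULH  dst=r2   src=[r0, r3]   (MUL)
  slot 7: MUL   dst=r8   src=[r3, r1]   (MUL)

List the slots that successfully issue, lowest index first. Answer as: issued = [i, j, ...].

slot 0 (ALU): ISSUE — free A0,Mu1,Ld1,B1 rp2 wp2
slot 1 (MEM): ISSUE — free A0,Mu1,Ld0,B1 rp0 wp2
slot 2 (ALU): stall FU — free A0,Mu1,Ld0,B1 rp0 wp2
slot 3 (ALU): stall FU — free A0,Mu1,Ld0,B1 rp0 wp2
slot 4 (ALU): stall FU — free A0,Mu1,Ld0,B1 rp0 wp2
slot 5 (MUL): stall RD_PORT — free A0,Mu1,Ld0,B1 rp0 wp2
slot 6 (MUL): stall RD_PORT — free A0,Mu1,Ld0,B1 rp0 wp2
slot 7 (MUL): stall RD_PORT — free A0,Mu1,Ld0,B1 rp0 wp2

issued = [0, 1]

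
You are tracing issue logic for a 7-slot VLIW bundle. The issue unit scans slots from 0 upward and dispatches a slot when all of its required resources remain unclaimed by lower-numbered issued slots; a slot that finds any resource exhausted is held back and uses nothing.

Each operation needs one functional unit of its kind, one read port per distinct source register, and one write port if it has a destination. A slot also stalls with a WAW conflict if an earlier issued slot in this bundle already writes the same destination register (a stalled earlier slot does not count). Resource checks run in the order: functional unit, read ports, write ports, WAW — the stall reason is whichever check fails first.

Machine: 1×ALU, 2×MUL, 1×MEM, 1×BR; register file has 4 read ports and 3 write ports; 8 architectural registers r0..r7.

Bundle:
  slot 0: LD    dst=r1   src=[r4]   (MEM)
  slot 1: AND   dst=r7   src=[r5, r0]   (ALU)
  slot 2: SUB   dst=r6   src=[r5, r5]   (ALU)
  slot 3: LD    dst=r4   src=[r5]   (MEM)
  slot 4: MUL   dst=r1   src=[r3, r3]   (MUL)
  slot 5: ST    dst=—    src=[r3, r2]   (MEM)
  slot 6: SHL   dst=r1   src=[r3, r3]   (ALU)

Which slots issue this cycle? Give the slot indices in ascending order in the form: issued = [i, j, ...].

issued = [0, 1]

  0. MEM→r1 ⇒ go  {1A/2Mu/0Ld/1B | 3r 2w}
  1. ALU→r7 ⇒ go  {0A/2Mu/0Ld/1B | 1r 1w}
  2. ALU→r6 ⇒ no(FU)  {0A/2Mu/0Ld/1B | 1r 1w}
  3. MEM→r4 ⇒ no(FU)  {0A/2Mu/0Ld/1B | 1r 1w}
  4. MUL→r1 ⇒ no(WAW)  {0A/2Mu/0Ld/1B | 1r 1w}
  5. MEM ⇒ no(FU)  {0A/2Mu/0Ld/1B | 1r 1w}
  6. ALU→r1 ⇒ no(FU)  {0A/2Mu/0Ld/1B | 1r 1w}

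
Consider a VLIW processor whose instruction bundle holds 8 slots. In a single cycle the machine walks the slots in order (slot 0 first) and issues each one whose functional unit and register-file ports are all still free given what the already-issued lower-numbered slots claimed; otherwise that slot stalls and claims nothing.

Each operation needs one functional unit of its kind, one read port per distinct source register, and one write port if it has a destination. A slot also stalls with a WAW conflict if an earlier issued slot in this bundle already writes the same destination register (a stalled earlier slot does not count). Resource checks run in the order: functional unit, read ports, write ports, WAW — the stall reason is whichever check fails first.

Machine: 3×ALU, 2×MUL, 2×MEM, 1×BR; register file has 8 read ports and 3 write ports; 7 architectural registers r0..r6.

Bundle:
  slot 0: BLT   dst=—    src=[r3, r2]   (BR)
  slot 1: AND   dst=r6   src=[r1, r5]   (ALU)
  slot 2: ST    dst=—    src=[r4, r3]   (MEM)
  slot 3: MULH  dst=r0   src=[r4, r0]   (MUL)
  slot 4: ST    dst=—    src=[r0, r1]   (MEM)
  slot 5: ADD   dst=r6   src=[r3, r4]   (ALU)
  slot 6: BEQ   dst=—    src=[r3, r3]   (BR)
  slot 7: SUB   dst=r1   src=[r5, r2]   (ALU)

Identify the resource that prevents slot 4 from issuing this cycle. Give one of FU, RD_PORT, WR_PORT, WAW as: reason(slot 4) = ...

#0 BR src=r3,r2 dispatched  <A:3 Mu:2 Ld:2 B:0 rd:6 wr:3>
#1 ALU src=r1,r5 dispatched  <A:2 Mu:2 Ld:2 B:0 rd:4 wr:2>
#2 MEM src=r4,r3 dispatched  <A:2 Mu:2 Ld:1 B:0 rd:2 wr:2>
#3 MUL src=r4,r0 dispatched  <A:2 Mu:1 Ld:1 B:0 rd:0 wr:1>
#4 MEM src=r0,r1 held:RD_PORT  <A:2 Mu:1 Ld:1 B:0 rd:0 wr:1>
#5 ALU src=r3,r4 held:RD_PORT  <A:2 Mu:1 Ld:1 B:0 rd:0 wr:1>
#6 BR src=r3,r3 held:FU  <A:2 Mu:1 Ld:1 B:0 rd:0 wr:1>
#7 ALU src=r5,r2 held:RD_PORT  <A:2 Mu:1 Ld:1 B:0 rd:0 wr:1>

reason(slot 4) = RD_PORT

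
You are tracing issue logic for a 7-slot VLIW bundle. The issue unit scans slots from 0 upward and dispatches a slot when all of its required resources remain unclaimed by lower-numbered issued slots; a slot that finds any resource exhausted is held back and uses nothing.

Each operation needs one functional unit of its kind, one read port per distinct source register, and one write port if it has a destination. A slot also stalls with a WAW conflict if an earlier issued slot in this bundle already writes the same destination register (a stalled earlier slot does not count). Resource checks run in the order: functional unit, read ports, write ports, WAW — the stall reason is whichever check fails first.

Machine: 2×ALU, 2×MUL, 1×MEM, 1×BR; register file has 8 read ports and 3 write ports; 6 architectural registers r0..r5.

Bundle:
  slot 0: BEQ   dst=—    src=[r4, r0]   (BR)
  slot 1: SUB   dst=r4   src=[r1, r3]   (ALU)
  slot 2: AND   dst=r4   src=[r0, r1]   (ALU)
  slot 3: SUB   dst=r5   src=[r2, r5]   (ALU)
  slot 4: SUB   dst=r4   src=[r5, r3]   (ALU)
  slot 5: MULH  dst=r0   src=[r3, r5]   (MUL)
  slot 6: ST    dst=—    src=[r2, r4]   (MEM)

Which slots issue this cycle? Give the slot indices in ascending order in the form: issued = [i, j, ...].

issued = [0, 1, 3, 5]

(0) want 1×BR +2rd +0wr — yes → AL2|MU2|ME1|BR0|rd6|wr3
(1) want 1×ALU +2rd +1wr — yes → AL1|MU2|ME1|BR0|rd4|wr2
(2) want 1×ALU +2rd +1wr — WAW → AL1|MU2|ME1|BR0|rd4|wr2
(3) want 1×ALU +2rd +1wr — yes → AL0|MU2|ME1|BR0|rd2|wr1
(4) want 1×ALU +2rd +1wr — FU → AL0|MU2|ME1|BR0|rd2|wr1
(5) want 1×MUL +2rd +1wr — yes → AL0|MU1|ME1|BR0|rd0|wr0
(6) want 1×MEM +2rd +0wr — RD_PORT → AL0|MU1|ME1|BR0|rd0|wr0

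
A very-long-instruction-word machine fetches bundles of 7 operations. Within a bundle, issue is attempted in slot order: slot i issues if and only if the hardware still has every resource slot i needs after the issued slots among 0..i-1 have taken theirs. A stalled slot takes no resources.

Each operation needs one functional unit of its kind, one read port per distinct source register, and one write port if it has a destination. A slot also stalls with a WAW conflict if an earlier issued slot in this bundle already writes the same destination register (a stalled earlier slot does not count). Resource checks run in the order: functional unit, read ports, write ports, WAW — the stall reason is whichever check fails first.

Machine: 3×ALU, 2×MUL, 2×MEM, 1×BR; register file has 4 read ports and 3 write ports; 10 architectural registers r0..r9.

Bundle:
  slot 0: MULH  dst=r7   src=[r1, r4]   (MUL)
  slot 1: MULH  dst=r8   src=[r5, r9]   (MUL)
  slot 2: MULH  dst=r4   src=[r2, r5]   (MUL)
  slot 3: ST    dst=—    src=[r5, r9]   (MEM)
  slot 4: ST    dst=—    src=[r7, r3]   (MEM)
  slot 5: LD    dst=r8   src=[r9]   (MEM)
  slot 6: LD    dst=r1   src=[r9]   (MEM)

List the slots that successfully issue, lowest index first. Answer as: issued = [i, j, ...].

slot 0 (MUL): ISSUE — free A3,Mu1,Ld2,B1 rp2 wp2
slot 1 (MUL): ISSUE — free A3,Mu0,Ld2,B1 rp0 wp1
slot 2 (MUL): stall FU — free A3,Mu0,Ld2,B1 rp0 wp1
slot 3 (MEM): stall RD_PORT — free A3,Mu0,Ld2,B1 rp0 wp1
slot 4 (MEM): stall RD_PORT — free A3,Mu0,Ld2,B1 rp0 wp1
slot 5 (MEM): stall RD_PORT — free A3,Mu0,Ld2,B1 rp0 wp1
slot 6 (MEM): stall RD_PORT — free A3,Mu0,Ld2,B1 rp0 wp1

issued = [0, 1]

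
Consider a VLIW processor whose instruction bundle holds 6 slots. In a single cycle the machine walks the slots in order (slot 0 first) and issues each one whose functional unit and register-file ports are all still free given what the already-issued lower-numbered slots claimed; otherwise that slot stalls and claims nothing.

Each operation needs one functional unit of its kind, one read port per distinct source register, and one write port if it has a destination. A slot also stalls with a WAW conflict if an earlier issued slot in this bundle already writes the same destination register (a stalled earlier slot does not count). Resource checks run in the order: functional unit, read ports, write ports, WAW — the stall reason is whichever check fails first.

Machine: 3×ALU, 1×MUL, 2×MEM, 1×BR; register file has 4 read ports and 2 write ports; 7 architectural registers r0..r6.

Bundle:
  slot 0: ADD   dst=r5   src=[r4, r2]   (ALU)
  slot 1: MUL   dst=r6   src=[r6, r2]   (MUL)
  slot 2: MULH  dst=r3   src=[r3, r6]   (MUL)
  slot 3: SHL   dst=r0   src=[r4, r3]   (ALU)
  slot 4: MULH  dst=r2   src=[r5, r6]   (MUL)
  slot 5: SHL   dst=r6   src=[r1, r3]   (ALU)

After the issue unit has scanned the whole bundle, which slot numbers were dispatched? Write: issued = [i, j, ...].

issued = [0, 1]

slot 0 (ALU): ISSUE — free A2,Mu1,Ld2,B1 rp2 wp1
slot 1 (MUL): ISSUE — free A2,Mu0,Ld2,B1 rp0 wp0
slot 2 (MUL): stall FU — free A2,Mu0,Ld2,B1 rp0 wp0
slot 3 (ALU): stall RD_PORT — free A2,Mu0,Ld2,B1 rp0 wp0
slot 4 (MUL): stall FU — free A2,Mu0,Ld2,B1 rp0 wp0
slot 5 (ALU): stall RD_PORT — free A2,Mu0,Ld2,B1 rp0 wp0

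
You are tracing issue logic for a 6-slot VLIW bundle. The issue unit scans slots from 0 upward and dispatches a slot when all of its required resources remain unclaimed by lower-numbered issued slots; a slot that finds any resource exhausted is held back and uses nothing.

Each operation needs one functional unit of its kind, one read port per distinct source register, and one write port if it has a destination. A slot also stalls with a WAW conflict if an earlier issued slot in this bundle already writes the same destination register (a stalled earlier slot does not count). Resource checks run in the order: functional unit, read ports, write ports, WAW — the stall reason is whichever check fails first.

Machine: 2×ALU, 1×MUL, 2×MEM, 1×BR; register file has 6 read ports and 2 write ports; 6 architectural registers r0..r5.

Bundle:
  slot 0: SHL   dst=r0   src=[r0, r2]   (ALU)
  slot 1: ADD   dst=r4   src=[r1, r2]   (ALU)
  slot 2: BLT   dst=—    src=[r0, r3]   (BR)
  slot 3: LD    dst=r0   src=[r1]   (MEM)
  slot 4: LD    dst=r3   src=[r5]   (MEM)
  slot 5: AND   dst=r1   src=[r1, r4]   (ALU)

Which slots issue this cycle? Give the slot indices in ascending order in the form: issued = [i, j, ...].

issued = [0, 1, 2]

slot 0 (ALU): ISSUE — free A1,Mu1,Ld2,B1 rp4 wp1
slot 1 (ALU): ISSUE — free A0,Mu1,Ld2,B1 rp2 wp0
slot 2 (BR): ISSUE — free A0,Mu1,Ld2,B0 rp0 wp0
slot 3 (MEM): stall RD_PORT — free A0,Mu1,Ld2,B0 rp0 wp0
slot 4 (MEM): stall RD_PORT — free A0,Mu1,Ld2,B0 rp0 wp0
slot 5 (ALU): stall FU — free A0,Mu1,Ld2,B0 rp0 wp0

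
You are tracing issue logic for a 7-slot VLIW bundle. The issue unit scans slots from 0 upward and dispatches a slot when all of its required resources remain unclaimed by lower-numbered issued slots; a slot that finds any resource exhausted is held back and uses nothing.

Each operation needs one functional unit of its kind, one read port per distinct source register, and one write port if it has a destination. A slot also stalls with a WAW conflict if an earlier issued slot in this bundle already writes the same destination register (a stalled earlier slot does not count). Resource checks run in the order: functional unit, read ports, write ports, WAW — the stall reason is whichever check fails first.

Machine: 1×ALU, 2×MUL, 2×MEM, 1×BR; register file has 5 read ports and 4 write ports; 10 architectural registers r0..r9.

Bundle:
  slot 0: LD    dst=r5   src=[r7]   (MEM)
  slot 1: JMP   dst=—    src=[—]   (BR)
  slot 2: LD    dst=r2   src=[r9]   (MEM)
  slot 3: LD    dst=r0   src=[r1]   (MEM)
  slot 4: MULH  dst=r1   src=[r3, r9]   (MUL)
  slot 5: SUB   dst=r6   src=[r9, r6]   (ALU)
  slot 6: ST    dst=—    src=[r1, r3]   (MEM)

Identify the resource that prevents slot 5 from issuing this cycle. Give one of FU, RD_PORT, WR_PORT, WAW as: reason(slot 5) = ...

(0) want 1×MEM +1rd +1wr — yes → AL1|MU2|ME1|BR1|rd4|wr3
(1) want 1×BR +0rd +0wr — yes → AL1|MU2|ME1|BR0|rd4|wr3
(2) want 1×MEM +1rd +1wr — yes → AL1|MU2|ME0|BR0|rd3|wr2
(3) want 1×MEM +1rd +1wr — FU → AL1|MU2|ME0|BR0|rd3|wr2
(4) want 1×MUL +2rd +1wr — yes → AL1|MU1|ME0|BR0|rd1|wr1
(5) want 1×ALU +2rd +1wr — RD_PORT → AL1|MU1|ME0|BR0|rd1|wr1
(6) want 1×MEM +2rd +0wr — FU → AL1|MU1|ME0|BR0|rd1|wr1

reason(slot 5) = RD_PORT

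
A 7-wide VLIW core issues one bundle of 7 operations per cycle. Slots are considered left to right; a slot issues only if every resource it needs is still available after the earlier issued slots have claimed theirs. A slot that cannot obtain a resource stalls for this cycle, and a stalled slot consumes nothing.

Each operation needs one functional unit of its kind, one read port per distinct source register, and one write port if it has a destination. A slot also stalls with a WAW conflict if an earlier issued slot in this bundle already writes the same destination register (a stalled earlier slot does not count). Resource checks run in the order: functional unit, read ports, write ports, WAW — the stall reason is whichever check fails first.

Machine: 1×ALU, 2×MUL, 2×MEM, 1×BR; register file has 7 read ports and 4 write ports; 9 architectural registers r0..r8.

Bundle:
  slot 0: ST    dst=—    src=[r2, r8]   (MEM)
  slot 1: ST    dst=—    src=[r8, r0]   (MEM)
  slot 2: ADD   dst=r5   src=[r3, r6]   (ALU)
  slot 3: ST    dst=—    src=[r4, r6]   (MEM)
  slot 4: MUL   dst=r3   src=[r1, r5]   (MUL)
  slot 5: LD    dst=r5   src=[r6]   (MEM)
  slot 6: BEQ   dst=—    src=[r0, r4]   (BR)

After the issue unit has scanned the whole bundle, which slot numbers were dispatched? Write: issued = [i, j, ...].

issued = [0, 1, 2]

#0 MEM src=r2,r8 dispatched  <A:1 Mu:2 Ld:1 B:1 rd:5 wr:4>
#1 MEM src=r8,r0 dispatched  <A:1 Mu:2 Ld:0 B:1 rd:3 wr:4>
#2 ALU src=r3,r6 dispatched  <A:0 Mu:2 Ld:0 B:1 rd:1 wr:3>
#3 MEM src=r4,r6 held:FU  <A:0 Mu:2 Ld:0 B:1 rd:1 wr:3>
#4 MUL src=r1,r5 held:RD_PORT  <A:0 Mu:2 Ld:0 B:1 rd:1 wr:3>
#5 MEM src=r6 held:FU  <A:0 Mu:2 Ld:0 B:1 rd:1 wr:3>
#6 BR src=r0,r4 held:RD_PORT  <A:0 Mu:2 Ld:0 B:1 rd:1 wr:3>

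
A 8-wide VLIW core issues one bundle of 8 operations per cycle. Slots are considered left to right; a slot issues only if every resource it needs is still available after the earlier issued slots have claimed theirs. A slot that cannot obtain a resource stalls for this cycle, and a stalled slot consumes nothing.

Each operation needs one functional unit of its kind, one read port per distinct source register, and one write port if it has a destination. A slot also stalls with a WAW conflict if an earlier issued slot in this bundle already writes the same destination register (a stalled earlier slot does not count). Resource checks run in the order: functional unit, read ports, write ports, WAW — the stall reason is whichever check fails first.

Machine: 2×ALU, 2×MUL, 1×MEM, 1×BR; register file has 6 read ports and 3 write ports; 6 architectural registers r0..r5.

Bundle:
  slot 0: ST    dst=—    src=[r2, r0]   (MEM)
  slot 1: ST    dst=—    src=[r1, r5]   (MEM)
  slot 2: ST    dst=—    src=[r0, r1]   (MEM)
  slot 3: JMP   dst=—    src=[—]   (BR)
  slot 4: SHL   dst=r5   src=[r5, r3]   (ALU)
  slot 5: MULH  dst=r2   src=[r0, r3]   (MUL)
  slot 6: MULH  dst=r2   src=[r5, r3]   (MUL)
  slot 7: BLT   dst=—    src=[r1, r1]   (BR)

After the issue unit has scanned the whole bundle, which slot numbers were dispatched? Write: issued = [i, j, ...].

[0] MEM needs rd=2 wr=0: ok; after: ALU=2 MUL=2 MEM=0 BR=1, R=4, W=3
[1] MEM needs rd=2 wr=0: FU; after: ALU=2 MUL=2 MEM=0 BR=1, R=4, W=3
[2] MEM needs rd=2 wr=0: FU; after: ALU=2 MUL=2 MEM=0 BR=1, R=4, W=3
[3] BR needs rd=0 wr=0: ok; after: ALU=2 MUL=2 MEM=0 BR=0, R=4, W=3
[4] ALU needs rd=2 wr=1: ok; after: ALU=1 MUL=2 MEM=0 BR=0, R=2, W=2
[5] MUL needs rd=2 wr=1: ok; after: ALU=1 MUL=1 MEM=0 BR=0, R=0, W=1
[6] MUL needs rd=2 wr=1: RD_PORT; after: ALU=1 MUL=1 MEM=0 BR=0, R=0, W=1
[7] BR needs rd=1 wr=0: FU; after: ALU=1 MUL=1 MEM=0 BR=0, R=0, W=1

issued = [0, 3, 4, 5]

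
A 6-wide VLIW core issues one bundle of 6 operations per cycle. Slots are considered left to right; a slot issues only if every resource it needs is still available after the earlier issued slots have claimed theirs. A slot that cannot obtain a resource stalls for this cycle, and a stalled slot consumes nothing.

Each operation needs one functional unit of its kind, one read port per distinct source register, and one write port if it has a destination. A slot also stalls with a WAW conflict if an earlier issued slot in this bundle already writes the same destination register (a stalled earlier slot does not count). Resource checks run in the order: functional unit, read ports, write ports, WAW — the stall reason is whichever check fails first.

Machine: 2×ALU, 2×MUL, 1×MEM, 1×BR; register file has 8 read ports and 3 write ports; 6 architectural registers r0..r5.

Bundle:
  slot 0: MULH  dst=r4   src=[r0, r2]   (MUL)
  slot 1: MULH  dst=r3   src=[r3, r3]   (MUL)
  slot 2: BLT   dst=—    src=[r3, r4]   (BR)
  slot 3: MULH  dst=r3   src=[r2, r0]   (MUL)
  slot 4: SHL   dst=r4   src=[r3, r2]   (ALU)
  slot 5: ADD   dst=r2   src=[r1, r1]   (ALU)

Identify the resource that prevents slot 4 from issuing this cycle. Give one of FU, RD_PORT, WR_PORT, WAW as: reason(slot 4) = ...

  0. MUL→r4 ⇒ go  {2A/1Mu/1Ld/1B | 6r 2w}
  1. MUL→r3 ⇒ go  {2A/0Mu/1Ld/1B | 5r 1w}
  2. BR ⇒ go  {2A/0Mu/1Ld/0B | 3r 1w}
  3. MUL→r3 ⇒ no(FU)  {2A/0Mu/1Ld/0B | 3r 1w}
  4. ALU→r4 ⇒ no(WAW)  {2A/0Mu/1Ld/0B | 3r 1w}
  5. ALU→r2 ⇒ go  {1A/0Mu/1Ld/0B | 2r 0w}

reason(slot 4) = WAW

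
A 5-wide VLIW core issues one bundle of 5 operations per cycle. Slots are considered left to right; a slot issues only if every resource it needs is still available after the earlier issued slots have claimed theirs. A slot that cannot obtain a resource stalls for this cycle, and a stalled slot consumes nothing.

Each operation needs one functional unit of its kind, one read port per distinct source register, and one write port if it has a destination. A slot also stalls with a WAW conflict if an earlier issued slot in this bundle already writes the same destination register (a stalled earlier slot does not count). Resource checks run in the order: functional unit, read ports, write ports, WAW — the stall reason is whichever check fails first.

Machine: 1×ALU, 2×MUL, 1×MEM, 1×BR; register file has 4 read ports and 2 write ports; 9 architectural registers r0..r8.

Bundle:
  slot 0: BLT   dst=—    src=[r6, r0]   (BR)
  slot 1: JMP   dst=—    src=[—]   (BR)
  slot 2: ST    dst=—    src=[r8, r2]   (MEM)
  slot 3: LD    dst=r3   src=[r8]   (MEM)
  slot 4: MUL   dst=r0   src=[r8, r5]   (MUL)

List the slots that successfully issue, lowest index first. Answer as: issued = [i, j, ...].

issued = [0, 2]

#0 BR src=r6,r0 dispatched  <A:1 Mu:2 Ld:1 B:0 rd:2 wr:2>
#1 BR src=- held:FU  <A:1 Mu:2 Ld:1 B:0 rd:2 wr:2>
#2 MEM src=r8,r2 dispatched  <A:1 Mu:2 Ld:0 B:0 rd:0 wr:2>
#3 MEM src=r8 held:FU  <A:1 Mu:2 Ld:0 B:0 rd:0 wr:2>
#4 MUL src=r8,r5 held:RD_PORT  <A:1 Mu:2 Ld:0 B:0 rd:0 wr:2>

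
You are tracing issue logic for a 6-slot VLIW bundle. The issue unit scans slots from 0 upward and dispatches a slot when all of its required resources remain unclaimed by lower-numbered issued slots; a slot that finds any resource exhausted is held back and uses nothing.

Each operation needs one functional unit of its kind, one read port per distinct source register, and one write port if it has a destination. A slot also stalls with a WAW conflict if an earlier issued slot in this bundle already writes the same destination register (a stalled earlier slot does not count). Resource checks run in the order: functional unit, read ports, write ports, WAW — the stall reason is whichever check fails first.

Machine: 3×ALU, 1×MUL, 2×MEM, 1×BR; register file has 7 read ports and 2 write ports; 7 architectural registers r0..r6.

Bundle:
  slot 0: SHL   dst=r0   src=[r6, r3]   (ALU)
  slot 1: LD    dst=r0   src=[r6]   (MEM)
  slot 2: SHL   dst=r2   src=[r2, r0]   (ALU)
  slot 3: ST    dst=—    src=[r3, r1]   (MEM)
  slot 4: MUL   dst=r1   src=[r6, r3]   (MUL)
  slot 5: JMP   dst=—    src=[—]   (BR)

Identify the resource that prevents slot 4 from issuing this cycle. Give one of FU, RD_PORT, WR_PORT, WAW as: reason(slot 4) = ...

reason(slot 4) = RD_PORT

#0 ALU src=r6,r3 dispatched  <A:2 Mu:1 Ld:2 B:1 rd:5 wr:1>
#1 MEM src=r6 held:WAW  <A:2 Mu:1 Ld:2 B:1 rd:5 wr:1>
#2 ALU src=r2,r0 dispatched  <A:1 Mu:1 Ld:2 B:1 rd:3 wr:0>
#3 MEM src=r3,r1 dispatched  <A:1 Mu:1 Ld:1 B:1 rd:1 wr:0>
#4 MUL src=r6,r3 held:RD_PORT  <A:1 Mu:1 Ld:1 B:1 rd:1 wr:0>
#5 BR src=- dispatched  <A:1 Mu:1 Ld:1 B:0 rd:1 wr:0>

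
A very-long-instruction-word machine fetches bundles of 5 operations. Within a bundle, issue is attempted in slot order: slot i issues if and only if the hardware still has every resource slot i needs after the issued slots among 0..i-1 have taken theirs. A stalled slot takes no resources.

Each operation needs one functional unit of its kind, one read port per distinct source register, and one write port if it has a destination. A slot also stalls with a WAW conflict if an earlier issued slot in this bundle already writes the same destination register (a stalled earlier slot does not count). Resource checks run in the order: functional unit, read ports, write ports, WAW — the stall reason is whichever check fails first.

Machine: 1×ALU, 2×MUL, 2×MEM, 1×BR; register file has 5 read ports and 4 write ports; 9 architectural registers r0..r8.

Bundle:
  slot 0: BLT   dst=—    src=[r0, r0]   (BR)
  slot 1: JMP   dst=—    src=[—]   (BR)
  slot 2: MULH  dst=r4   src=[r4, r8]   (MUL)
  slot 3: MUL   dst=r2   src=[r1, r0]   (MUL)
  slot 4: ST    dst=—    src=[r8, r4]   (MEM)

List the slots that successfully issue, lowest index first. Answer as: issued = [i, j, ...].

issued = [0, 2, 3]

  0. BR ⇒ go  {1A/2Mu/2Ld/0B | 4r 4w}
  1. BR ⇒ no(FU)  {1A/2Mu/2Ld/0B | 4r 4w}
  2. MUL→r4 ⇒ go  {1A/1Mu/2Ld/0B | 2r 3w}
  3. MUL→r2 ⇒ go  {1A/0Mu/2Ld/0B | 0r 2w}
  4. MEM ⇒ no(RD_PORT)  {1A/0Mu/2Ld/0B | 0r 2w}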